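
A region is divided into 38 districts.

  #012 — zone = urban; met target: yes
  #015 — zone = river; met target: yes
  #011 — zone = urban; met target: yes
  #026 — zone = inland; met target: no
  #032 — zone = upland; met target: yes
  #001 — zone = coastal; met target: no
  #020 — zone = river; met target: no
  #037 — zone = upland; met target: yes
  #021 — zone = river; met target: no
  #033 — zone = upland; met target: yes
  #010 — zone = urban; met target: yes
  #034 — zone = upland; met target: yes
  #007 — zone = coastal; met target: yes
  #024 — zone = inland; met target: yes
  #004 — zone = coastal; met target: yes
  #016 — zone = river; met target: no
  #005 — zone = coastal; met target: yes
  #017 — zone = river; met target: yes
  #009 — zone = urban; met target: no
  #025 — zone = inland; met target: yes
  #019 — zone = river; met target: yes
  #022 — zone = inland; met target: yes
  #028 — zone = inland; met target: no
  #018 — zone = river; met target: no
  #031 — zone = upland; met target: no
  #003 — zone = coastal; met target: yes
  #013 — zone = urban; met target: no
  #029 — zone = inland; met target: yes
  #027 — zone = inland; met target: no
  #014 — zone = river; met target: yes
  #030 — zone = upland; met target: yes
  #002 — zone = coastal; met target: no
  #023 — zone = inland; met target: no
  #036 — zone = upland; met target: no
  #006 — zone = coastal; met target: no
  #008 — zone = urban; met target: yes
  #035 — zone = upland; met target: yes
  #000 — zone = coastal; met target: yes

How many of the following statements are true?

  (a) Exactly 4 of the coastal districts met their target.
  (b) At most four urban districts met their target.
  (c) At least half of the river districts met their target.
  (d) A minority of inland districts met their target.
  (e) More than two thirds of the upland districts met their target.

3

(a) coastal: |A| = 8, |A ∩ B| = 5; needs |A ∩ B| = 4 — false.
(b) urban: |A| = 6, |A ∩ B| = 4; needs |A ∩ B| ≤ 4 — true.
(c) river: |A| = 8, |A ∩ B| = 4; needs |A ∩ B| ≥ |A ∖ B| — true.
(d) inland: |A| = 8, |A ∩ B| = 4; needs |A ∩ B| < |A ∖ B| — false.
(e) upland: |A| = 8, |A ∩ B| = 6; needs |A ∩ B| / |A| > 2/3 — true.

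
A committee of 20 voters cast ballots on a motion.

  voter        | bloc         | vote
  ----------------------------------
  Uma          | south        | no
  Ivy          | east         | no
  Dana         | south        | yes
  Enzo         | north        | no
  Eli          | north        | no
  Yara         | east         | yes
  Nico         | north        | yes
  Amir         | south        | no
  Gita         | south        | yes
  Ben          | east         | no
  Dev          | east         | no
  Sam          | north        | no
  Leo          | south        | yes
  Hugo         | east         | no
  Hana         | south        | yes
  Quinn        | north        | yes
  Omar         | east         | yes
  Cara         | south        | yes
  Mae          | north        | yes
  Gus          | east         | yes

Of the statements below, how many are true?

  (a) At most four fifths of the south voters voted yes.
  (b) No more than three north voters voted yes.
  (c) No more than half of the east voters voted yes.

3

(a) south: |A| = 7, |A ∩ B| = 5; needs |A ∩ B| / |A| ≤ 4/5 — true.
(b) north: |A| = 6, |A ∩ B| = 3; needs |A ∩ B| ≤ 3 — true.
(c) east: |A| = 7, |A ∩ B| = 3; needs |A ∩ B| ≤ |A ∖ B| — true.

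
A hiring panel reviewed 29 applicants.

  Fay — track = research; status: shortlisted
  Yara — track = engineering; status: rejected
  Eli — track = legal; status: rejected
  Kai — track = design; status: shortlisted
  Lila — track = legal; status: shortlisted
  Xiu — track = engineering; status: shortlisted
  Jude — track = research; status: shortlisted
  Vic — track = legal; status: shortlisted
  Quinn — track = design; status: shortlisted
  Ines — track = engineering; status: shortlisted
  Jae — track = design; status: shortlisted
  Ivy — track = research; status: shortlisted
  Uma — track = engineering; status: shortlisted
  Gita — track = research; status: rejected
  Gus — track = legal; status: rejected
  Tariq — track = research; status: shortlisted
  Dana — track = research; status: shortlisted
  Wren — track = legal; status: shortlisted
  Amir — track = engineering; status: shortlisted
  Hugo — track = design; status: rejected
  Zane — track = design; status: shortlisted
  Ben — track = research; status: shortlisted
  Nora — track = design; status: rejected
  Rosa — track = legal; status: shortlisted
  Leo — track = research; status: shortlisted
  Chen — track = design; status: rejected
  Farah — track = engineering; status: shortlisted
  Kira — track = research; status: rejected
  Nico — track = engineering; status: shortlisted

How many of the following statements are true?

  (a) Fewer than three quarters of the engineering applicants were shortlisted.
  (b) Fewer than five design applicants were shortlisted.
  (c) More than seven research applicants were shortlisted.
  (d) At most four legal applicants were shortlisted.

2

(a) engineering: |A| = 7, |A ∩ B| = 6; needs |A ∩ B| / |A| < 3/4 — false.
(b) design: |A| = 7, |A ∩ B| = 4; needs |A ∩ B| < 5 — true.
(c) research: |A| = 9, |A ∩ B| = 7; needs |A ∩ B| > 7 — false.
(d) legal: |A| = 6, |A ∩ B| = 4; needs |A ∩ B| ≤ 4 — true.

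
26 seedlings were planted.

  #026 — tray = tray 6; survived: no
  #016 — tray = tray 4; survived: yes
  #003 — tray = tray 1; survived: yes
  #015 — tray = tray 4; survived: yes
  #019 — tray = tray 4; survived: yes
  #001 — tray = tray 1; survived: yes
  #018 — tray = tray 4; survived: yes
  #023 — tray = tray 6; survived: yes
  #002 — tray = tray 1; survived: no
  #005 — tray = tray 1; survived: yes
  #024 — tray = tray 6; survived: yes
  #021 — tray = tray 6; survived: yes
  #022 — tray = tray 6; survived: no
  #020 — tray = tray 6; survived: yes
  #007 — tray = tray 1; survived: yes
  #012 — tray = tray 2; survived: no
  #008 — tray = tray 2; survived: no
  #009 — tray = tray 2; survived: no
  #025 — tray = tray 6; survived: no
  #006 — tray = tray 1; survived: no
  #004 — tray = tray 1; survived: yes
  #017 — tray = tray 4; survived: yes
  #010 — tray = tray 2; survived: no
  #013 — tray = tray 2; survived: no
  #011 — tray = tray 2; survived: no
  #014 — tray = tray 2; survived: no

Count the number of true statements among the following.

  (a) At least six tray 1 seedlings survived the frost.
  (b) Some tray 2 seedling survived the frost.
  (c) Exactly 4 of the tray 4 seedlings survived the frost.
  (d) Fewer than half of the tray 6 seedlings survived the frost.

(a) tray 1: |A| = 7, |A ∩ B| = 5; needs |A ∩ B| ≥ 6 — false.
(b) tray 2: |A| = 7, |A ∩ B| = 0; needs A ∩ B ≠ ∅ (|A ∩ B| ≥ 1) — false.
(c) tray 4: |A| = 5, |A ∩ B| = 5; needs |A ∩ B| = 4 — false.
(d) tray 6: |A| = 7, |A ∩ B| = 4; needs |A ∩ B| < |A ∖ B| — false.

0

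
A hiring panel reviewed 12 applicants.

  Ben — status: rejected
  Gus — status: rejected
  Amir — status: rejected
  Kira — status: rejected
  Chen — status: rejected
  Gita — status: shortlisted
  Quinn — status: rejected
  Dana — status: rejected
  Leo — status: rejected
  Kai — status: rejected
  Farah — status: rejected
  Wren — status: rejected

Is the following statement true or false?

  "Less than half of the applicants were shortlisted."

True

'Less than half of the applicants were shortlisted' holds iff |A ∩ B| < |A ∖ B|.
A (the restrictor) = {Ben, Gus, Amir, Kira, Chen, Gita, Quinn, Dana, Leo, Kai, Farah, Wren}, |A| = 12.
A ∩ B = {Gita}, so |A ∩ B| = 1.
A ∖ B = {Ben, Gus, Amir, Kira, Chen, Quinn, Dana, Leo, Kai, Farah, Wren}, so |A ∖ B| = 11.
1 < 11, so the statement is true.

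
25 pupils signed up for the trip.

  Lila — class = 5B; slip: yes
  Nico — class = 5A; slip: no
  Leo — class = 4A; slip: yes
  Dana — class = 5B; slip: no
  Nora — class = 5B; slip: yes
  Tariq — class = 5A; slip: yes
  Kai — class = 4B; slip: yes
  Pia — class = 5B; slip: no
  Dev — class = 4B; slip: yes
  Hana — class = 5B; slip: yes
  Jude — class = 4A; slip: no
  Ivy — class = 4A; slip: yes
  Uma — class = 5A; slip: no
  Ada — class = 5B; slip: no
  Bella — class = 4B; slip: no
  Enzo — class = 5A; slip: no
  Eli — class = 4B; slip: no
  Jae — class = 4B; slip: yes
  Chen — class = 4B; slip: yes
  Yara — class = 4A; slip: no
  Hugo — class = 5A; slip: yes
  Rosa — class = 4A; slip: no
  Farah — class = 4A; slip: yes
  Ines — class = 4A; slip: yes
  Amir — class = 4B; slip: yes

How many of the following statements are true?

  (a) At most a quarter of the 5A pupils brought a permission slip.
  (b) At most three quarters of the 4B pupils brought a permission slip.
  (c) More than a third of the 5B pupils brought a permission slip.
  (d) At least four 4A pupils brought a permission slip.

3

(a) 5A: |A| = 5, |A ∩ B| = 2; needs |A ∩ B| / |A| ≤ 1/4 — false.
(b) 4B: |A| = 7, |A ∩ B| = 5; needs |A ∩ B| / |A| ≤ 3/4 — true.
(c) 5B: |A| = 6, |A ∩ B| = 3; needs |A ∩ B| / |A| > 1/3 — true.
(d) 4A: |A| = 7, |A ∩ B| = 4; needs |A ∩ B| ≥ 4 — true.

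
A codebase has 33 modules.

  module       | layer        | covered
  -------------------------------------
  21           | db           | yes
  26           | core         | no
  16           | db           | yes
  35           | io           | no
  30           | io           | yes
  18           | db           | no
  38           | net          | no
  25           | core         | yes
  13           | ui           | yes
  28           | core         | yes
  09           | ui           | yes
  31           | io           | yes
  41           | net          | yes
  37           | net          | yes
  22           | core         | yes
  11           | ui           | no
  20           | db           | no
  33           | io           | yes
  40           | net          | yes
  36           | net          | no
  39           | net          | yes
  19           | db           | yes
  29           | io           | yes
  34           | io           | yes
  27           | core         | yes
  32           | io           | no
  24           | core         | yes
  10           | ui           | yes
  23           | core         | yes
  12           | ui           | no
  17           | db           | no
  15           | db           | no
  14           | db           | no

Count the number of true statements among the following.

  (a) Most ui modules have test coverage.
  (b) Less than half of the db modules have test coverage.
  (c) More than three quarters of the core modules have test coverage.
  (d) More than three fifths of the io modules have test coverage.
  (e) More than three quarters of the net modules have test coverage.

4

(a) ui: |A| = 5, |A ∩ B| = 3; needs |A ∩ B| > |A ∖ B| — true.
(b) db: |A| = 8, |A ∩ B| = 3; needs |A ∩ B| < |A ∖ B| — true.
(c) core: |A| = 7, |A ∩ B| = 6; needs |A ∩ B| / |A| > 3/4 — true.
(d) io: |A| = 7, |A ∩ B| = 5; needs |A ∩ B| / |A| > 3/5 — true.
(e) net: |A| = 6, |A ∩ B| = 4; needs |A ∩ B| / |A| > 3/4 — false.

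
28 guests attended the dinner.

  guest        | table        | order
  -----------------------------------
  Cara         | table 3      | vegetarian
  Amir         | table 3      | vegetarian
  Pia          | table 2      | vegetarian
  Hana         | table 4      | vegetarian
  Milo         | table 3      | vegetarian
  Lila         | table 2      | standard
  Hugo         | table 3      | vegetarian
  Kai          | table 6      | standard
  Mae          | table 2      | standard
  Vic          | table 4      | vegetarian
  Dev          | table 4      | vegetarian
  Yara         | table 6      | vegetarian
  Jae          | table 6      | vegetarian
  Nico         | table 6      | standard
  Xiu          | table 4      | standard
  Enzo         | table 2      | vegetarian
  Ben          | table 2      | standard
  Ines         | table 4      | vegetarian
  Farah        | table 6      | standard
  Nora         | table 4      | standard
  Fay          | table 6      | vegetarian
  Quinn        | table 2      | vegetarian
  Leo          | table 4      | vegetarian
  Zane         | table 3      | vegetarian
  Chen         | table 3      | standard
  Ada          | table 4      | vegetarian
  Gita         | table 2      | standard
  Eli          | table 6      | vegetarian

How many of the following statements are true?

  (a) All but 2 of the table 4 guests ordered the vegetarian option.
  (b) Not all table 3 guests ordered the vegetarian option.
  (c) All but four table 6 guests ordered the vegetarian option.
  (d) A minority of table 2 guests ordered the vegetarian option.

3

(a) table 4: |A| = 8, |A ∩ B| = 6; needs |A ∖ B| = 2 — true.
(b) table 3: |A| = 6, |A ∩ B| = 5; needs A ⊄ B (|A ∖ B| ≥ 1) — true.
(c) table 6: |A| = 7, |A ∩ B| = 4; needs |A ∖ B| = 4 — false.
(d) table 2: |A| = 7, |A ∩ B| = 3; needs |A ∩ B| < |A ∖ B| — true.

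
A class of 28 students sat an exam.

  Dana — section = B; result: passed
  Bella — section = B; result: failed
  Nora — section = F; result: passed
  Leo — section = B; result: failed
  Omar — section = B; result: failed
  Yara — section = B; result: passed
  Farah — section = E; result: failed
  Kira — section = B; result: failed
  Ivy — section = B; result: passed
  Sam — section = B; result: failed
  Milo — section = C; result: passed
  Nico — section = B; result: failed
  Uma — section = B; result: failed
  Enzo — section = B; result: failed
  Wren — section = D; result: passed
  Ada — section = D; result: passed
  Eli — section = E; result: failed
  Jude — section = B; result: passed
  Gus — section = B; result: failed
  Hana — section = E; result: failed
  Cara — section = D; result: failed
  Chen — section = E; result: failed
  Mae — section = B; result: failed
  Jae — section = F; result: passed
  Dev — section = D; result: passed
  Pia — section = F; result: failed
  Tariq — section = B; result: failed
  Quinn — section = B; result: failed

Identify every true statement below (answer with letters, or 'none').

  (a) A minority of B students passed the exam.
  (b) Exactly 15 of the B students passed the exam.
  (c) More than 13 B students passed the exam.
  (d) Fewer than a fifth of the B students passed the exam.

(a)

|A| = 16, |A ∩ B| = 4, |A ∖ B| = 12.
(a) |A ∩ B| < |A ∖ B|: holds.
(b) |A ∩ B| = 15: fails.
(c) |A ∩ B| > 13: fails.
(d) |A ∩ B| / |A| < 1/5: fails.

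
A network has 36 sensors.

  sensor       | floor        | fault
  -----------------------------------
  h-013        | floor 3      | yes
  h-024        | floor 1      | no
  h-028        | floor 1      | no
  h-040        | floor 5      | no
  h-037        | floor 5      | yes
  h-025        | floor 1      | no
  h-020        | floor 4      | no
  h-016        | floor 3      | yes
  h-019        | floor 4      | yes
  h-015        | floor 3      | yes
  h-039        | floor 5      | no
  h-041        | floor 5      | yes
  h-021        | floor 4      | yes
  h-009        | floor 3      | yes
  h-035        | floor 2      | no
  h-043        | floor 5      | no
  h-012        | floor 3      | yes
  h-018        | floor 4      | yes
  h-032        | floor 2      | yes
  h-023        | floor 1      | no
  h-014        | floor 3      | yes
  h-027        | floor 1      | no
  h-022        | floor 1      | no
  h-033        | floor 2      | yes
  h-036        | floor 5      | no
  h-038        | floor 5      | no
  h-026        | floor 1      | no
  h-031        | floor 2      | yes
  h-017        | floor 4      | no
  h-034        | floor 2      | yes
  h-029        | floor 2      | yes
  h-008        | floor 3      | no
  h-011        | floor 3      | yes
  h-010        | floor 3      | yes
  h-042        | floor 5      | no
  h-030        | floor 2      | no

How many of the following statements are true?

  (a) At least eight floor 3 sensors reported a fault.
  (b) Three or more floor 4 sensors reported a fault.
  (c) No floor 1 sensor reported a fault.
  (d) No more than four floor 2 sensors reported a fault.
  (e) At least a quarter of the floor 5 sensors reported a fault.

(a) floor 3: |A| = 9, |A ∩ B| = 8; needs |A ∩ B| ≥ 8 — true.
(b) floor 4: |A| = 5, |A ∩ B| = 3; needs |A ∩ B| ≥ 3 — true.
(c) floor 1: |A| = 7, |A ∩ B| = 0; needs A ∩ B = ∅ (|A ∩ B| = 0) — true.
(d) floor 2: |A| = 7, |A ∩ B| = 5; needs |A ∩ B| ≤ 4 — false.
(e) floor 5: |A| = 8, |A ∩ B| = 2; needs |A ∩ B| / |A| ≥ 1/4 — true.

4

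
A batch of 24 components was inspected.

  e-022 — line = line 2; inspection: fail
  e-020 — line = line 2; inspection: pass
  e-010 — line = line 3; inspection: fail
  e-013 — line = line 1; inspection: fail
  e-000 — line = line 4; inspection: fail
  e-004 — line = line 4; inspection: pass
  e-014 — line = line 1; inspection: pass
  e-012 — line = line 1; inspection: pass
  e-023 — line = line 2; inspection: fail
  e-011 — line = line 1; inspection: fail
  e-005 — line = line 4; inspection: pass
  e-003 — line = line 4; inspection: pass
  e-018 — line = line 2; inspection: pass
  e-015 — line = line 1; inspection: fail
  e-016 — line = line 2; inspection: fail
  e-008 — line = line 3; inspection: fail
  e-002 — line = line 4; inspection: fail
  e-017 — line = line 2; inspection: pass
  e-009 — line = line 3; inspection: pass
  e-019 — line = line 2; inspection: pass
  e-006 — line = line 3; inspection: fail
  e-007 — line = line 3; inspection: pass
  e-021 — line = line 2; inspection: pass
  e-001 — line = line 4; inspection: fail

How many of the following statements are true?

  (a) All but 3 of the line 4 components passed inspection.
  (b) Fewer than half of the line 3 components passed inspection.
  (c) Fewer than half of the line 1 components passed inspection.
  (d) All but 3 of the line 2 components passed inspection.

(a) line 4: |A| = 6, |A ∩ B| = 3; needs |A ∖ B| = 3 — true.
(b) line 3: |A| = 5, |A ∩ B| = 2; needs |A ∩ B| < |A ∖ B| — true.
(c) line 1: |A| = 5, |A ∩ B| = 2; needs |A ∩ B| < |A ∖ B| — true.
(d) line 2: |A| = 8, |A ∩ B| = 5; needs |A ∖ B| = 3 — true.

4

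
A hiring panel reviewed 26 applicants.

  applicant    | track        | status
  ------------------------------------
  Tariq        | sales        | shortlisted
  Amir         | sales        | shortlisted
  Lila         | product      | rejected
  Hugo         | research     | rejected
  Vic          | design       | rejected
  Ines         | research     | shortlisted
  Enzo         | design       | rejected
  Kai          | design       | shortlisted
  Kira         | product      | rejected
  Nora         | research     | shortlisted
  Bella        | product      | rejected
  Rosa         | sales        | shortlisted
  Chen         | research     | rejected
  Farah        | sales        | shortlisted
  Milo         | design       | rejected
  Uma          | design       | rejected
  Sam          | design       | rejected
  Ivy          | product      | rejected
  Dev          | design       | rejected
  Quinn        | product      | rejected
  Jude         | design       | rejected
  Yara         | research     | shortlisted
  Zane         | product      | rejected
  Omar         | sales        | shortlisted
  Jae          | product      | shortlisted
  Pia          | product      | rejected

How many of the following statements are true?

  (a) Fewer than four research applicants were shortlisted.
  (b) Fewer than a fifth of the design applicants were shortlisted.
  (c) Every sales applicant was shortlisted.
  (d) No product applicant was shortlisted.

3

(a) research: |A| = 5, |A ∩ B| = 3; needs |A ∩ B| < 4 — true.
(b) design: |A| = 8, |A ∩ B| = 1; needs |A ∩ B| / |A| < 1/5 — true.
(c) sales: |A| = 5, |A ∩ B| = 5; needs A ⊆ B, i.e. every element of A is in B (|A ∖ B| = 0) — true.
(d) product: |A| = 8, |A ∩ B| = 1; needs A ∩ B = ∅ (|A ∩ B| = 0) — false.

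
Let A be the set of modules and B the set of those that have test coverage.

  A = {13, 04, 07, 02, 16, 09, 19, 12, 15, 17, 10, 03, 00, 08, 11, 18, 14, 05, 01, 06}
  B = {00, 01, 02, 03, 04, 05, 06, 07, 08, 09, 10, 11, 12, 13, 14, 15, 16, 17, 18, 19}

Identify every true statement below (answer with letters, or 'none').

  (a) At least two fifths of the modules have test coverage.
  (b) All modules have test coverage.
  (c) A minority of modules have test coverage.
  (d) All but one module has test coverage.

|A| = 20, |A ∩ B| = 20, |A ∖ B| = 0.
(a) |A ∩ B| / |A| ≥ 2/5: holds.
(b) A ⊆ B, i.e. every element of A is in B (|A ∖ B| = 0): holds.
(c) |A ∩ B| < |A ∖ B|: fails.
(d) |A ∖ B| = 1: fails.

(a), (b)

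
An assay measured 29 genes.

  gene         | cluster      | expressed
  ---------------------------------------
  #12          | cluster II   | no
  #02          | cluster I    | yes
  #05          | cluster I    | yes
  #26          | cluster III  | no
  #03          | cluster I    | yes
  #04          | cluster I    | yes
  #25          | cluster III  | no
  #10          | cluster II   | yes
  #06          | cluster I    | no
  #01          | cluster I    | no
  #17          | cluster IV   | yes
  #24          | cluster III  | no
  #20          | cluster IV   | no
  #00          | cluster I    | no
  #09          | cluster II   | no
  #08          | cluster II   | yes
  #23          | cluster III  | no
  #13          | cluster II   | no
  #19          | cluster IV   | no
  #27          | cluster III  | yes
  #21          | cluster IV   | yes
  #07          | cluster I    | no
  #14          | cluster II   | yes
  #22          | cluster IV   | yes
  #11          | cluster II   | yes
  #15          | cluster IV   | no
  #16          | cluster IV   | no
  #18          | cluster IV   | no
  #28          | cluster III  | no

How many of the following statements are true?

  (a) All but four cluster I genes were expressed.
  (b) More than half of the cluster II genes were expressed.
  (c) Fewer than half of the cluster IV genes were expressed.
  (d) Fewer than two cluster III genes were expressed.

4

(a) cluster I: |A| = 8, |A ∩ B| = 4; needs |A ∖ B| = 4 — true.
(b) cluster II: |A| = 7, |A ∩ B| = 4; needs |A ∩ B| > |A ∖ B| — true.
(c) cluster IV: |A| = 8, |A ∩ B| = 3; needs |A ∩ B| < |A ∖ B| — true.
(d) cluster III: |A| = 6, |A ∩ B| = 1; needs |A ∩ B| < 2 — true.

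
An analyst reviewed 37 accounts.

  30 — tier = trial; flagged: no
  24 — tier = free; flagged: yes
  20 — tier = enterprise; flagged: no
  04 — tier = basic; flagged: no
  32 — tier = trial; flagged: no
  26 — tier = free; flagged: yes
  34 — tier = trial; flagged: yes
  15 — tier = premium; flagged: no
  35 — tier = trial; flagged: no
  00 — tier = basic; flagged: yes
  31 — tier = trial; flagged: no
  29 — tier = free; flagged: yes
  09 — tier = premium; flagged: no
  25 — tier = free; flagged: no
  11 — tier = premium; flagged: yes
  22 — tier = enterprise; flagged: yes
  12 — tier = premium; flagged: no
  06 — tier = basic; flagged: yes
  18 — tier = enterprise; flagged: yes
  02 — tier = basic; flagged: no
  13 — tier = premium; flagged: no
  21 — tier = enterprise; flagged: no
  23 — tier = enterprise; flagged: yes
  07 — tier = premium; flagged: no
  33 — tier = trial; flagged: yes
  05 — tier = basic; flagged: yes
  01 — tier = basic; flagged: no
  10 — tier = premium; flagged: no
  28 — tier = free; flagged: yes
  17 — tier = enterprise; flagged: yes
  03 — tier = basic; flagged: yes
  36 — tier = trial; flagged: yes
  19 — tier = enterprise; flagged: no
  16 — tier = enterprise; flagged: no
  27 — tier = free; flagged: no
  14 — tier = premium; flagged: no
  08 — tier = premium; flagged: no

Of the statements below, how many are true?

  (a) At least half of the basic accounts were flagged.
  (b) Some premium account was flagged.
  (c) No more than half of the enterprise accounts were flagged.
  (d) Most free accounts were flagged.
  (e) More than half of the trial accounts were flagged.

(a) basic: |A| = 7, |A ∩ B| = 4; needs |A ∩ B| ≥ |A ∖ B| — true.
(b) premium: |A| = 9, |A ∩ B| = 1; needs A ∩ B ≠ ∅ (|A ∩ B| ≥ 1) — true.
(c) enterprise: |A| = 8, |A ∩ B| = 4; needs |A ∩ B| ≤ |A ∖ B| — true.
(d) free: |A| = 6, |A ∩ B| = 4; needs |A ∩ B| > |A ∖ B| — true.
(e) trial: |A| = 7, |A ∩ B| = 3; needs |A ∩ B| > |A ∖ B| — false.

4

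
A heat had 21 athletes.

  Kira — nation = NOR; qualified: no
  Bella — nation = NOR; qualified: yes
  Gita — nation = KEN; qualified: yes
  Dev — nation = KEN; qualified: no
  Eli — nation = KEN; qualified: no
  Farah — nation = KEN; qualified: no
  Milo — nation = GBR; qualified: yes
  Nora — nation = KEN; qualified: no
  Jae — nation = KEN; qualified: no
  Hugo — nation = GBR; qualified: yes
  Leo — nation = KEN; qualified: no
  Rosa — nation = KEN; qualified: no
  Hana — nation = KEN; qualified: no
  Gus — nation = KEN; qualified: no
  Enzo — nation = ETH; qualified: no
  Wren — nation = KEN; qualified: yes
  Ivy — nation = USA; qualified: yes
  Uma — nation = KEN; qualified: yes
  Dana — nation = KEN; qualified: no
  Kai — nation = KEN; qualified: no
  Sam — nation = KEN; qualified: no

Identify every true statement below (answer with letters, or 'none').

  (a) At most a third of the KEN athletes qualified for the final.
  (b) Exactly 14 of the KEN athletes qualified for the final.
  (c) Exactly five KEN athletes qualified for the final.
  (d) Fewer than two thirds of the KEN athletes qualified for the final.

|A| = 15, |A ∩ B| = 3, |A ∖ B| = 12.
(a) |A ∩ B| / |A| ≤ 1/3: holds.
(b) |A ∩ B| = 14: fails.
(c) |A ∩ B| = 5: fails.
(d) |A ∩ B| / |A| < 2/3: holds.

(a), (d)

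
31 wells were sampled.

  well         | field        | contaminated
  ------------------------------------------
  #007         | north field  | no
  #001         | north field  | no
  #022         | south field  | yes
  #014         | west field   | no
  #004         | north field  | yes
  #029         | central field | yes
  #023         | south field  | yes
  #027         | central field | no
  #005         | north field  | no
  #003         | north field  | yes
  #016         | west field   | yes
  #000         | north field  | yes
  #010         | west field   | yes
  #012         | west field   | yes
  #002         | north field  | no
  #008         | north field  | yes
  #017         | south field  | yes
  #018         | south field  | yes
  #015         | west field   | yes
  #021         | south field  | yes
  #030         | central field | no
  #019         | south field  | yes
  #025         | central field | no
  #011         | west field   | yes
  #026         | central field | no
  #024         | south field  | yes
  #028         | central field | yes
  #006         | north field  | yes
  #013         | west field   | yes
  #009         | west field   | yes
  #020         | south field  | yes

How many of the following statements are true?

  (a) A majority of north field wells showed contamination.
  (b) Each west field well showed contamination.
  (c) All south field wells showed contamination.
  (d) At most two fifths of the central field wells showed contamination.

(a) north field: |A| = 9, |A ∩ B| = 5; needs |A ∩ B| > |A ∖ B| — true.
(b) west field: |A| = 8, |A ∩ B| = 7; needs A ⊆ B, i.e. every element of A is in B (|A ∖ B| = 0) — false.
(c) south field: |A| = 8, |A ∩ B| = 8; needs A ⊆ B, i.e. every element of A is in B (|A ∖ B| = 0) — true.
(d) central field: |A| = 6, |A ∩ B| = 2; needs |A ∩ B| / |A| ≤ 2/5 — true.

3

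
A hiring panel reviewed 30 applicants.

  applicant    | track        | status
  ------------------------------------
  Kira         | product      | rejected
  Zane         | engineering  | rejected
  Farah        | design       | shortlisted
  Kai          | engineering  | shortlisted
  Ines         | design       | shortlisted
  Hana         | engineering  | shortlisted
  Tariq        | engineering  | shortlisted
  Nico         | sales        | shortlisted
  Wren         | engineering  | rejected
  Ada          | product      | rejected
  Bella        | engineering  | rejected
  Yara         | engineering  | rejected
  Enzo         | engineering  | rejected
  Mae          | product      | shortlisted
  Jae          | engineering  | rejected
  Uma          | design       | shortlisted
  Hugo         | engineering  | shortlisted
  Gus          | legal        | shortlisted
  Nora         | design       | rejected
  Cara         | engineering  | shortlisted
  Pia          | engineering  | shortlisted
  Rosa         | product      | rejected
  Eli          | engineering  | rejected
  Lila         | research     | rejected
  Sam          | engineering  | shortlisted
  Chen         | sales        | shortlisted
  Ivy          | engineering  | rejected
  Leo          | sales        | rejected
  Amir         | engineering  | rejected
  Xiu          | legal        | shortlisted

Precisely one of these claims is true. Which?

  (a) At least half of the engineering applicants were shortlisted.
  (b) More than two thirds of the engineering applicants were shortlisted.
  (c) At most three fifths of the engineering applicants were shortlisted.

(c)

|A| = 16, |A ∩ B| = 7, |A ∖ B| = 9.
(a) requires |A ∩ B| ≥ |A ∖ B|: false.
(b) requires |A ∩ B| / |A| > 2/3: false.
(c) requires |A ∩ B| / |A| ≤ 3/5: true.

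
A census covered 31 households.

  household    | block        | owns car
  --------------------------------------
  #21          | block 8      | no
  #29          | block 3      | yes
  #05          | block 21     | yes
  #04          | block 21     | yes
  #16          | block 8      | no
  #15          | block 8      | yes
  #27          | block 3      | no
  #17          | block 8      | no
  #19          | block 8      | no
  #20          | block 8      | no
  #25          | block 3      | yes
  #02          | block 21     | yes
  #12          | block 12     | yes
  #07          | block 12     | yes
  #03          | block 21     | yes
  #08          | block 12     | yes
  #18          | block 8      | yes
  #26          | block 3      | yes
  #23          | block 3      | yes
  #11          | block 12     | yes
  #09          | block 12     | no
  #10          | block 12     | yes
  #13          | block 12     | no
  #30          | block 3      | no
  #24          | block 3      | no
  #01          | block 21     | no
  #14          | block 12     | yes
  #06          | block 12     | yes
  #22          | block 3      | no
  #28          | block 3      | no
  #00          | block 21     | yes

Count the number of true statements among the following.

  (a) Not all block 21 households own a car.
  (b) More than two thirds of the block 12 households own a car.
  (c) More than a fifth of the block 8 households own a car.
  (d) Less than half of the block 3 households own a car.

4

(a) block 21: |A| = 6, |A ∩ B| = 5; needs A ⊄ B (|A ∖ B| ≥ 1) — true.
(b) block 12: |A| = 9, |A ∩ B| = 7; needs |A ∩ B| / |A| > 2/3 — true.
(c) block 8: |A| = 7, |A ∩ B| = 2; needs |A ∩ B| / |A| > 1/5 — true.
(d) block 3: |A| = 9, |A ∩ B| = 4; needs |A ∩ B| < |A ∖ B| — true.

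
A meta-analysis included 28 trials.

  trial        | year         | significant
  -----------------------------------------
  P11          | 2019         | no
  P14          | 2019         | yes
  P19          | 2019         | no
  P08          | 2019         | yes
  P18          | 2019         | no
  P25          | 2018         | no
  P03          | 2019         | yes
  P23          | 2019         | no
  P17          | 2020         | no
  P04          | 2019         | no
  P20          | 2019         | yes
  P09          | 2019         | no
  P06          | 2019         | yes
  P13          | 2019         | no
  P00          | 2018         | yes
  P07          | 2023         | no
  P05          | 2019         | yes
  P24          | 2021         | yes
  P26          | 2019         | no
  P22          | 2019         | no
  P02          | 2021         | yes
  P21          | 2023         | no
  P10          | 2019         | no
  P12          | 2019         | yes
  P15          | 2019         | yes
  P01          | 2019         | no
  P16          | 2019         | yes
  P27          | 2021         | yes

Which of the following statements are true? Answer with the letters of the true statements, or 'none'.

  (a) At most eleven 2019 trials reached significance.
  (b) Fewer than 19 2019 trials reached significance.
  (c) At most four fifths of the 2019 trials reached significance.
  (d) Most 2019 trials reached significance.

|A| = 20, |A ∩ B| = 9, |A ∖ B| = 11.
(a) |A ∩ B| ≤ 11: holds.
(b) |A ∩ B| < 19: holds.
(c) |A ∩ B| / |A| ≤ 4/5: holds.
(d) |A ∩ B| > |A ∖ B|: fails.

(a), (b), (c)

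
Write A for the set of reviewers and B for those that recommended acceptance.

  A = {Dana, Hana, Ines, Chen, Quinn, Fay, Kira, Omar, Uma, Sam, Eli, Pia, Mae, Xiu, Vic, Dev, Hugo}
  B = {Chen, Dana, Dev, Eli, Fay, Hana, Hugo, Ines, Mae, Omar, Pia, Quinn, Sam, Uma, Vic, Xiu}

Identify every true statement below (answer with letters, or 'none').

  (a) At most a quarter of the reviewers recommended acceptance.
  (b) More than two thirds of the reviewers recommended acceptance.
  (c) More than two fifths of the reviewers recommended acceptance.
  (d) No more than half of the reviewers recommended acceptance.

(b), (c)

|A| = 17, |A ∩ B| = 16, |A ∖ B| = 1.
(a) |A ∩ B| / |A| ≤ 1/4: fails.
(b) |A ∩ B| / |A| > 2/3: holds.
(c) |A ∩ B| / |A| > 2/5: holds.
(d) |A ∩ B| ≤ |A ∖ B|: fails.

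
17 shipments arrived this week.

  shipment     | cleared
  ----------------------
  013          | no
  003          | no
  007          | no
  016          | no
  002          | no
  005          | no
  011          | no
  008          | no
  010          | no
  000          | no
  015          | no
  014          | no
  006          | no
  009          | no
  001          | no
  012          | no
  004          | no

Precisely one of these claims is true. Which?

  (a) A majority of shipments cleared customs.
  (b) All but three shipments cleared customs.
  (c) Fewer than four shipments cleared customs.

|A| = 17, |A ∩ B| = 0, |A ∖ B| = 17.
(a) requires |A ∩ B| > |A ∖ B|: false.
(b) requires |A ∖ B| = 3: false.
(c) requires |A ∩ B| < 4: true.

(c)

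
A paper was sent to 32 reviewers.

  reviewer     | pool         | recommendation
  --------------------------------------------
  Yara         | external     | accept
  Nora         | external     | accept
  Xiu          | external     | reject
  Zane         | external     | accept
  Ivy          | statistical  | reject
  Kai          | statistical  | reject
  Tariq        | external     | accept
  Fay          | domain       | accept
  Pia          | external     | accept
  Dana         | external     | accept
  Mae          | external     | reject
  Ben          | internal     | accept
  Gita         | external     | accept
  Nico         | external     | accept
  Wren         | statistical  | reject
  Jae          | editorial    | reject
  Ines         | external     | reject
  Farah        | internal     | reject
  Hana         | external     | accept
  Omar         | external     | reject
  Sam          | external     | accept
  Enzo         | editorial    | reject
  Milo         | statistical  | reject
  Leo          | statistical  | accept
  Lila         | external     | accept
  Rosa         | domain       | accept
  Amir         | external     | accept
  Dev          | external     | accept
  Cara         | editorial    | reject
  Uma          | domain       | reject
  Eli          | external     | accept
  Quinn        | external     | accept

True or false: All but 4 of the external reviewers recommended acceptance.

True

'All but 4 of the external reviewers recommended acceptance' holds iff |A ∖ B| = 4.
|A| = 19, |A ∩ B| = 15, |A ∖ B| = 4.
|A ∖ B| = 4, so the statement is true.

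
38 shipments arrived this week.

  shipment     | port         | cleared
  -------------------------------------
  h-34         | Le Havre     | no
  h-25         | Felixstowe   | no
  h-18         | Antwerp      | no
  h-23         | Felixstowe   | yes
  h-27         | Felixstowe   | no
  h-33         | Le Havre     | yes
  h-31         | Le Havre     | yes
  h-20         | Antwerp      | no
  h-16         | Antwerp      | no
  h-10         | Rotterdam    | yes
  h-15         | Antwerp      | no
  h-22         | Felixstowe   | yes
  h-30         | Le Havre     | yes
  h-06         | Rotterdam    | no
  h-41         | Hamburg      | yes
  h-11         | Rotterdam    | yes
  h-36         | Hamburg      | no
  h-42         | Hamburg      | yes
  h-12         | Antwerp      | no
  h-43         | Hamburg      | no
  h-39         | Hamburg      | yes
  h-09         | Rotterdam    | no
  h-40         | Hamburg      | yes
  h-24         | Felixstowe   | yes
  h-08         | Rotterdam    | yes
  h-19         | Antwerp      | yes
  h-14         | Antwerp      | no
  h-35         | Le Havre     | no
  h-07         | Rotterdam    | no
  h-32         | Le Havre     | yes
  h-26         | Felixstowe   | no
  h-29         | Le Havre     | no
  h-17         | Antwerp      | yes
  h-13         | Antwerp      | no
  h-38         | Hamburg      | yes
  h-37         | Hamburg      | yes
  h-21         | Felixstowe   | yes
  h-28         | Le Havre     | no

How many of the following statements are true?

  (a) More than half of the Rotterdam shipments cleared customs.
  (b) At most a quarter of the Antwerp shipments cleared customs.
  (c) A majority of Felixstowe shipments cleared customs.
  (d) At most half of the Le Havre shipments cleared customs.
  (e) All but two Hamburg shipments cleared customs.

4

(a) Rotterdam: |A| = 6, |A ∩ B| = 3; needs |A ∩ B| > |A ∖ B| — false.
(b) Antwerp: |A| = 9, |A ∩ B| = 2; needs |A ∩ B| / |A| ≤ 1/4 — true.
(c) Felixstowe: |A| = 7, |A ∩ B| = 4; needs |A ∩ B| > |A ∖ B| — true.
(d) Le Havre: |A| = 8, |A ∩ B| = 4; needs |A ∩ B| ≤ |A ∖ B| — true.
(e) Hamburg: |A| = 8, |A ∩ B| = 6; needs |A ∖ B| = 2 — true.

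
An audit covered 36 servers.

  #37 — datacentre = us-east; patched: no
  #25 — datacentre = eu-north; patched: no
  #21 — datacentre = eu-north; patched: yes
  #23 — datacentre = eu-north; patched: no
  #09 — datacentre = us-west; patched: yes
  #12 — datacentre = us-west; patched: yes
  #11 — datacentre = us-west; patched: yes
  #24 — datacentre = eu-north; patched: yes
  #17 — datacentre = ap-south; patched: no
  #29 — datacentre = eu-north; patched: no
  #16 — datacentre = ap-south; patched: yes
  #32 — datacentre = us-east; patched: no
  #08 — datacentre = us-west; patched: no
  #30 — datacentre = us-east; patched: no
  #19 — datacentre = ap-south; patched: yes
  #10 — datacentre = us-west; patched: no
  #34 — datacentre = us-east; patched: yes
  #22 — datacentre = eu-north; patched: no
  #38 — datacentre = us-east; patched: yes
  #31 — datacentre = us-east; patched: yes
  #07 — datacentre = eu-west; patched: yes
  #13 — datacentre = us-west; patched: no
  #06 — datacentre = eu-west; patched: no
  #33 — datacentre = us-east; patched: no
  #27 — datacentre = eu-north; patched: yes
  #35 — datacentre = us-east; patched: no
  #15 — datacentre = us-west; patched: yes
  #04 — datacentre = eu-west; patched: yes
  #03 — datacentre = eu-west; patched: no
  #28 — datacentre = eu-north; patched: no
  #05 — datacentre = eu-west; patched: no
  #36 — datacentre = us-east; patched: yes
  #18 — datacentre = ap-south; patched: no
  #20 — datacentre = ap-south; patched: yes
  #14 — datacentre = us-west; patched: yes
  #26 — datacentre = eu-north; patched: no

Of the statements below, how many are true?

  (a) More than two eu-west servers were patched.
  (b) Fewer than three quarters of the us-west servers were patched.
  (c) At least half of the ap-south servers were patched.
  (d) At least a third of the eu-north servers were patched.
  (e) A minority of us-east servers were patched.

(a) eu-west: |A| = 5, |A ∩ B| = 2; needs |A ∩ B| > 2 — false.
(b) us-west: |A| = 8, |A ∩ B| = 5; needs |A ∩ B| / |A| < 3/4 — true.
(c) ap-south: |A| = 5, |A ∩ B| = 3; needs |A ∩ B| ≥ |A ∖ B| — true.
(d) eu-north: |A| = 9, |A ∩ B| = 3; needs |A ∩ B| / |A| ≥ 1/3 — true.
(e) us-east: |A| = 9, |A ∩ B| = 4; needs |A ∩ B| < |A ∖ B| — true.

4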